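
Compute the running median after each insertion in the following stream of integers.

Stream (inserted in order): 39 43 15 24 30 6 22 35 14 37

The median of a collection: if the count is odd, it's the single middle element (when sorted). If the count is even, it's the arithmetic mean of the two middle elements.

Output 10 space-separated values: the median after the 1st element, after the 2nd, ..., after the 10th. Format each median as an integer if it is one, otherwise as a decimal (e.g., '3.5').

Step 1: insert 39 -> lo=[39] (size 1, max 39) hi=[] (size 0) -> median=39
Step 2: insert 43 -> lo=[39] (size 1, max 39) hi=[43] (size 1, min 43) -> median=41
Step 3: insert 15 -> lo=[15, 39] (size 2, max 39) hi=[43] (size 1, min 43) -> median=39
Step 4: insert 24 -> lo=[15, 24] (size 2, max 24) hi=[39, 43] (size 2, min 39) -> median=31.5
Step 5: insert 30 -> lo=[15, 24, 30] (size 3, max 30) hi=[39, 43] (size 2, min 39) -> median=30
Step 6: insert 6 -> lo=[6, 15, 24] (size 3, max 24) hi=[30, 39, 43] (size 3, min 30) -> median=27
Step 7: insert 22 -> lo=[6, 15, 22, 24] (size 4, max 24) hi=[30, 39, 43] (size 3, min 30) -> median=24
Step 8: insert 35 -> lo=[6, 15, 22, 24] (size 4, max 24) hi=[30, 35, 39, 43] (size 4, min 30) -> median=27
Step 9: insert 14 -> lo=[6, 14, 15, 22, 24] (size 5, max 24) hi=[30, 35, 39, 43] (size 4, min 30) -> median=24
Step 10: insert 37 -> lo=[6, 14, 15, 22, 24] (size 5, max 24) hi=[30, 35, 37, 39, 43] (size 5, min 30) -> median=27

Answer: 39 41 39 31.5 30 27 24 27 24 27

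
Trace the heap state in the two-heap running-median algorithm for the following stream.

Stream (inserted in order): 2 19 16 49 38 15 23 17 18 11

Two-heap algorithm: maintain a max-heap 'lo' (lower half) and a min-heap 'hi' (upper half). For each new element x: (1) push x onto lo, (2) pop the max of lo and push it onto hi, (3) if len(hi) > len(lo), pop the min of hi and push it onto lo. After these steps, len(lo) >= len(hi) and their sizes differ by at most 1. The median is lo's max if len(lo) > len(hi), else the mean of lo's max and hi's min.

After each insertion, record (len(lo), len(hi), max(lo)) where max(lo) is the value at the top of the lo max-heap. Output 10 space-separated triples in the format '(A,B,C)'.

Step 1: insert 2 -> lo=[2] hi=[] -> (len(lo)=1, len(hi)=0, max(lo)=2)
Step 2: insert 19 -> lo=[2] hi=[19] -> (len(lo)=1, len(hi)=1, max(lo)=2)
Step 3: insert 16 -> lo=[2, 16] hi=[19] -> (len(lo)=2, len(hi)=1, max(lo)=16)
Step 4: insert 49 -> lo=[2, 16] hi=[19, 49] -> (len(lo)=2, len(hi)=2, max(lo)=16)
Step 5: insert 38 -> lo=[2, 16, 19] hi=[38, 49] -> (len(lo)=3, len(hi)=2, max(lo)=19)
Step 6: insert 15 -> lo=[2, 15, 16] hi=[19, 38, 49] -> (len(lo)=3, len(hi)=3, max(lo)=16)
Step 7: insert 23 -> lo=[2, 15, 16, 19] hi=[23, 38, 49] -> (len(lo)=4, len(hi)=3, max(lo)=19)
Step 8: insert 17 -> lo=[2, 15, 16, 17] hi=[19, 23, 38, 49] -> (len(lo)=4, len(hi)=4, max(lo)=17)
Step 9: insert 18 -> lo=[2, 15, 16, 17, 18] hi=[19, 23, 38, 49] -> (len(lo)=5, len(hi)=4, max(lo)=18)
Step 10: insert 11 -> lo=[2, 11, 15, 16, 17] hi=[18, 19, 23, 38, 49] -> (len(lo)=5, len(hi)=5, max(lo)=17)

Answer: (1,0,2) (1,1,2) (2,1,16) (2,2,16) (3,2,19) (3,3,16) (4,3,19) (4,4,17) (5,4,18) (5,5,17)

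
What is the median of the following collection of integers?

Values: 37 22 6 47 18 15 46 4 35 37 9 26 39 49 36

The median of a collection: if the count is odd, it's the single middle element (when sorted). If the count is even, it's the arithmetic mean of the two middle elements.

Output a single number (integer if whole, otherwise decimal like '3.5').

Answer: 35

Derivation:
Step 1: insert 37 -> lo=[37] (size 1, max 37) hi=[] (size 0) -> median=37
Step 2: insert 22 -> lo=[22] (size 1, max 22) hi=[37] (size 1, min 37) -> median=29.5
Step 3: insert 6 -> lo=[6, 22] (size 2, max 22) hi=[37] (size 1, min 37) -> median=22
Step 4: insert 47 -> lo=[6, 22] (size 2, max 22) hi=[37, 47] (size 2, min 37) -> median=29.5
Step 5: insert 18 -> lo=[6, 18, 22] (size 3, max 22) hi=[37, 47] (size 2, min 37) -> median=22
Step 6: insert 15 -> lo=[6, 15, 18] (size 3, max 18) hi=[22, 37, 47] (size 3, min 22) -> median=20
Step 7: insert 46 -> lo=[6, 15, 18, 22] (size 4, max 22) hi=[37, 46, 47] (size 3, min 37) -> median=22
Step 8: insert 4 -> lo=[4, 6, 15, 18] (size 4, max 18) hi=[22, 37, 46, 47] (size 4, min 22) -> median=20
Step 9: insert 35 -> lo=[4, 6, 15, 18, 22] (size 5, max 22) hi=[35, 37, 46, 47] (size 4, min 35) -> median=22
Step 10: insert 37 -> lo=[4, 6, 15, 18, 22] (size 5, max 22) hi=[35, 37, 37, 46, 47] (size 5, min 35) -> median=28.5
Step 11: insert 9 -> lo=[4, 6, 9, 15, 18, 22] (size 6, max 22) hi=[35, 37, 37, 46, 47] (size 5, min 35) -> median=22
Step 12: insert 26 -> lo=[4, 6, 9, 15, 18, 22] (size 6, max 22) hi=[26, 35, 37, 37, 46, 47] (size 6, min 26) -> median=24
Step 13: insert 39 -> lo=[4, 6, 9, 15, 18, 22, 26] (size 7, max 26) hi=[35, 37, 37, 39, 46, 47] (size 6, min 35) -> median=26
Step 14: insert 49 -> lo=[4, 6, 9, 15, 18, 22, 26] (size 7, max 26) hi=[35, 37, 37, 39, 46, 47, 49] (size 7, min 35) -> median=30.5
Step 15: insert 36 -> lo=[4, 6, 9, 15, 18, 22, 26, 35] (size 8, max 35) hi=[36, 37, 37, 39, 46, 47, 49] (size 7, min 36) -> median=35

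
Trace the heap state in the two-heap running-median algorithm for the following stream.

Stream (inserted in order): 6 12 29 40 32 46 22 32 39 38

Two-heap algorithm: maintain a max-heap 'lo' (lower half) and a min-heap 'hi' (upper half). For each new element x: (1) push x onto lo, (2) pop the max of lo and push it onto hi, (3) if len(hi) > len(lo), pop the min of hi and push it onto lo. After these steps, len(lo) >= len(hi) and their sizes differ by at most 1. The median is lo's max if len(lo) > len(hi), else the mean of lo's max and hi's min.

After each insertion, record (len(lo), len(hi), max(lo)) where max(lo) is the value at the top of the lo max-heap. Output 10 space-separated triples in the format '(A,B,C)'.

Step 1: insert 6 -> lo=[6] hi=[] -> (len(lo)=1, len(hi)=0, max(lo)=6)
Step 2: insert 12 -> lo=[6] hi=[12] -> (len(lo)=1, len(hi)=1, max(lo)=6)
Step 3: insert 29 -> lo=[6, 12] hi=[29] -> (len(lo)=2, len(hi)=1, max(lo)=12)
Step 4: insert 40 -> lo=[6, 12] hi=[29, 40] -> (len(lo)=2, len(hi)=2, max(lo)=12)
Step 5: insert 32 -> lo=[6, 12, 29] hi=[32, 40] -> (len(lo)=3, len(hi)=2, max(lo)=29)
Step 6: insert 46 -> lo=[6, 12, 29] hi=[32, 40, 46] -> (len(lo)=3, len(hi)=3, max(lo)=29)
Step 7: insert 22 -> lo=[6, 12, 22, 29] hi=[32, 40, 46] -> (len(lo)=4, len(hi)=3, max(lo)=29)
Step 8: insert 32 -> lo=[6, 12, 22, 29] hi=[32, 32, 40, 46] -> (len(lo)=4, len(hi)=4, max(lo)=29)
Step 9: insert 39 -> lo=[6, 12, 22, 29, 32] hi=[32, 39, 40, 46] -> (len(lo)=5, len(hi)=4, max(lo)=32)
Step 10: insert 38 -> lo=[6, 12, 22, 29, 32] hi=[32, 38, 39, 40, 46] -> (len(lo)=5, len(hi)=5, max(lo)=32)

Answer: (1,0,6) (1,1,6) (2,1,12) (2,2,12) (3,2,29) (3,3,29) (4,3,29) (4,4,29) (5,4,32) (5,5,32)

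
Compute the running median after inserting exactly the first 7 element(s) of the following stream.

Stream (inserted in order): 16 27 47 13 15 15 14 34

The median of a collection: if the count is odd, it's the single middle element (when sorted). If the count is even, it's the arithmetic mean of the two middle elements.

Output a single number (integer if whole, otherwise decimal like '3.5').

Answer: 15

Derivation:
Step 1: insert 16 -> lo=[16] (size 1, max 16) hi=[] (size 0) -> median=16
Step 2: insert 27 -> lo=[16] (size 1, max 16) hi=[27] (size 1, min 27) -> median=21.5
Step 3: insert 47 -> lo=[16, 27] (size 2, max 27) hi=[47] (size 1, min 47) -> median=27
Step 4: insert 13 -> lo=[13, 16] (size 2, max 16) hi=[27, 47] (size 2, min 27) -> median=21.5
Step 5: insert 15 -> lo=[13, 15, 16] (size 3, max 16) hi=[27, 47] (size 2, min 27) -> median=16
Step 6: insert 15 -> lo=[13, 15, 15] (size 3, max 15) hi=[16, 27, 47] (size 3, min 16) -> median=15.5
Step 7: insert 14 -> lo=[13, 14, 15, 15] (size 4, max 15) hi=[16, 27, 47] (size 3, min 16) -> median=15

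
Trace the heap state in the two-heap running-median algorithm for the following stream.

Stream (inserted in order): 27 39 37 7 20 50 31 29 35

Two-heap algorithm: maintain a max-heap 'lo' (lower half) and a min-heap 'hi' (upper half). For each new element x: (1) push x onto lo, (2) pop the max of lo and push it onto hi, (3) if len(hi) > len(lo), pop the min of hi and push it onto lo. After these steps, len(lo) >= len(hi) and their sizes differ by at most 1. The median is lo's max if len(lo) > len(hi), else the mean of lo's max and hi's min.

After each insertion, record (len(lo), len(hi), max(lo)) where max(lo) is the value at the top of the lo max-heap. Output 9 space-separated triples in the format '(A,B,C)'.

Answer: (1,0,27) (1,1,27) (2,1,37) (2,2,27) (3,2,27) (3,3,27) (4,3,31) (4,4,29) (5,4,31)

Derivation:
Step 1: insert 27 -> lo=[27] hi=[] -> (len(lo)=1, len(hi)=0, max(lo)=27)
Step 2: insert 39 -> lo=[27] hi=[39] -> (len(lo)=1, len(hi)=1, max(lo)=27)
Step 3: insert 37 -> lo=[27, 37] hi=[39] -> (len(lo)=2, len(hi)=1, max(lo)=37)
Step 4: insert 7 -> lo=[7, 27] hi=[37, 39] -> (len(lo)=2, len(hi)=2, max(lo)=27)
Step 5: insert 20 -> lo=[7, 20, 27] hi=[37, 39] -> (len(lo)=3, len(hi)=2, max(lo)=27)
Step 6: insert 50 -> lo=[7, 20, 27] hi=[37, 39, 50] -> (len(lo)=3, len(hi)=3, max(lo)=27)
Step 7: insert 31 -> lo=[7, 20, 27, 31] hi=[37, 39, 50] -> (len(lo)=4, len(hi)=3, max(lo)=31)
Step 8: insert 29 -> lo=[7, 20, 27, 29] hi=[31, 37, 39, 50] -> (len(lo)=4, len(hi)=4, max(lo)=29)
Step 9: insert 35 -> lo=[7, 20, 27, 29, 31] hi=[35, 37, 39, 50] -> (len(lo)=5, len(hi)=4, max(lo)=31)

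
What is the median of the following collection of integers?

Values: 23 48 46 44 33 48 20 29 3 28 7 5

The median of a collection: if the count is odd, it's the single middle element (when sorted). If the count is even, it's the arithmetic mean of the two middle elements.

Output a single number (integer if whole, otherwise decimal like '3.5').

Answer: 28.5

Derivation:
Step 1: insert 23 -> lo=[23] (size 1, max 23) hi=[] (size 0) -> median=23
Step 2: insert 48 -> lo=[23] (size 1, max 23) hi=[48] (size 1, min 48) -> median=35.5
Step 3: insert 46 -> lo=[23, 46] (size 2, max 46) hi=[48] (size 1, min 48) -> median=46
Step 4: insert 44 -> lo=[23, 44] (size 2, max 44) hi=[46, 48] (size 2, min 46) -> median=45
Step 5: insert 33 -> lo=[23, 33, 44] (size 3, max 44) hi=[46, 48] (size 2, min 46) -> median=44
Step 6: insert 48 -> lo=[23, 33, 44] (size 3, max 44) hi=[46, 48, 48] (size 3, min 46) -> median=45
Step 7: insert 20 -> lo=[20, 23, 33, 44] (size 4, max 44) hi=[46, 48, 48] (size 3, min 46) -> median=44
Step 8: insert 29 -> lo=[20, 23, 29, 33] (size 4, max 33) hi=[44, 46, 48, 48] (size 4, min 44) -> median=38.5
Step 9: insert 3 -> lo=[3, 20, 23, 29, 33] (size 5, max 33) hi=[44, 46, 48, 48] (size 4, min 44) -> median=33
Step 10: insert 28 -> lo=[3, 20, 23, 28, 29] (size 5, max 29) hi=[33, 44, 46, 48, 48] (size 5, min 33) -> median=31
Step 11: insert 7 -> lo=[3, 7, 20, 23, 28, 29] (size 6, max 29) hi=[33, 44, 46, 48, 48] (size 5, min 33) -> median=29
Step 12: insert 5 -> lo=[3, 5, 7, 20, 23, 28] (size 6, max 28) hi=[29, 33, 44, 46, 48, 48] (size 6, min 29) -> median=28.5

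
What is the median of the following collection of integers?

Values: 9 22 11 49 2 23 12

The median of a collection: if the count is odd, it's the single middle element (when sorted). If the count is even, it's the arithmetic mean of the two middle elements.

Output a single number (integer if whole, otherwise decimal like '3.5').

Step 1: insert 9 -> lo=[9] (size 1, max 9) hi=[] (size 0) -> median=9
Step 2: insert 22 -> lo=[9] (size 1, max 9) hi=[22] (size 1, min 22) -> median=15.5
Step 3: insert 11 -> lo=[9, 11] (size 2, max 11) hi=[22] (size 1, min 22) -> median=11
Step 4: insert 49 -> lo=[9, 11] (size 2, max 11) hi=[22, 49] (size 2, min 22) -> median=16.5
Step 5: insert 2 -> lo=[2, 9, 11] (size 3, max 11) hi=[22, 49] (size 2, min 22) -> median=11
Step 6: insert 23 -> lo=[2, 9, 11] (size 3, max 11) hi=[22, 23, 49] (size 3, min 22) -> median=16.5
Step 7: insert 12 -> lo=[2, 9, 11, 12] (size 4, max 12) hi=[22, 23, 49] (size 3, min 22) -> median=12

Answer: 12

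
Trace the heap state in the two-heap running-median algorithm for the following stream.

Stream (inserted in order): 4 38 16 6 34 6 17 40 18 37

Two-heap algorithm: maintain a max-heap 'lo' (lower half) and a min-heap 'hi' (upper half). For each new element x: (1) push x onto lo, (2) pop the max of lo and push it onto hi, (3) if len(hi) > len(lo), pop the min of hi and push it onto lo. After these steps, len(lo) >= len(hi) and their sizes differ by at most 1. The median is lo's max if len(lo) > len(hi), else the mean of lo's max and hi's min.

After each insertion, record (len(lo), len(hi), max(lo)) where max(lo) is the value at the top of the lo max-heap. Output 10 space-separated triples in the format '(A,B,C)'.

Answer: (1,0,4) (1,1,4) (2,1,16) (2,2,6) (3,2,16) (3,3,6) (4,3,16) (4,4,16) (5,4,17) (5,5,17)

Derivation:
Step 1: insert 4 -> lo=[4] hi=[] -> (len(lo)=1, len(hi)=0, max(lo)=4)
Step 2: insert 38 -> lo=[4] hi=[38] -> (len(lo)=1, len(hi)=1, max(lo)=4)
Step 3: insert 16 -> lo=[4, 16] hi=[38] -> (len(lo)=2, len(hi)=1, max(lo)=16)
Step 4: insert 6 -> lo=[4, 6] hi=[16, 38] -> (len(lo)=2, len(hi)=2, max(lo)=6)
Step 5: insert 34 -> lo=[4, 6, 16] hi=[34, 38] -> (len(lo)=3, len(hi)=2, max(lo)=16)
Step 6: insert 6 -> lo=[4, 6, 6] hi=[16, 34, 38] -> (len(lo)=3, len(hi)=3, max(lo)=6)
Step 7: insert 17 -> lo=[4, 6, 6, 16] hi=[17, 34, 38] -> (len(lo)=4, len(hi)=3, max(lo)=16)
Step 8: insert 40 -> lo=[4, 6, 6, 16] hi=[17, 34, 38, 40] -> (len(lo)=4, len(hi)=4, max(lo)=16)
Step 9: insert 18 -> lo=[4, 6, 6, 16, 17] hi=[18, 34, 38, 40] -> (len(lo)=5, len(hi)=4, max(lo)=17)
Step 10: insert 37 -> lo=[4, 6, 6, 16, 17] hi=[18, 34, 37, 38, 40] -> (len(lo)=5, len(hi)=5, max(lo)=17)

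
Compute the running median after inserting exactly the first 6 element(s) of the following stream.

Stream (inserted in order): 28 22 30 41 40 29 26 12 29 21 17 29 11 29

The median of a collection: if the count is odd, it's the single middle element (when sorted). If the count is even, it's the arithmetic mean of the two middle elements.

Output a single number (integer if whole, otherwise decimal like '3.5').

Answer: 29.5

Derivation:
Step 1: insert 28 -> lo=[28] (size 1, max 28) hi=[] (size 0) -> median=28
Step 2: insert 22 -> lo=[22] (size 1, max 22) hi=[28] (size 1, min 28) -> median=25
Step 3: insert 30 -> lo=[22, 28] (size 2, max 28) hi=[30] (size 1, min 30) -> median=28
Step 4: insert 41 -> lo=[22, 28] (size 2, max 28) hi=[30, 41] (size 2, min 30) -> median=29
Step 5: insert 40 -> lo=[22, 28, 30] (size 3, max 30) hi=[40, 41] (size 2, min 40) -> median=30
Step 6: insert 29 -> lo=[22, 28, 29] (size 3, max 29) hi=[30, 40, 41] (size 3, min 30) -> median=29.5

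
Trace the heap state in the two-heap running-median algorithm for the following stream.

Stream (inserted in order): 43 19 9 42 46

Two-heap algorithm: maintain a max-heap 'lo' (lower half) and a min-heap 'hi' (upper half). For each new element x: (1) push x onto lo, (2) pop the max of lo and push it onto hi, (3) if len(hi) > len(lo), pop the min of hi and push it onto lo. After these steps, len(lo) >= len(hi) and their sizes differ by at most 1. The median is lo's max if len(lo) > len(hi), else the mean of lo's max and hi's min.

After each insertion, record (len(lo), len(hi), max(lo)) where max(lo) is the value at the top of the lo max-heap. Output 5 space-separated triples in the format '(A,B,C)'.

Step 1: insert 43 -> lo=[43] hi=[] -> (len(lo)=1, len(hi)=0, max(lo)=43)
Step 2: insert 19 -> lo=[19] hi=[43] -> (len(lo)=1, len(hi)=1, max(lo)=19)
Step 3: insert 9 -> lo=[9, 19] hi=[43] -> (len(lo)=2, len(hi)=1, max(lo)=19)
Step 4: insert 42 -> lo=[9, 19] hi=[42, 43] -> (len(lo)=2, len(hi)=2, max(lo)=19)
Step 5: insert 46 -> lo=[9, 19, 42] hi=[43, 46] -> (len(lo)=3, len(hi)=2, max(lo)=42)

Answer: (1,0,43) (1,1,19) (2,1,19) (2,2,19) (3,2,42)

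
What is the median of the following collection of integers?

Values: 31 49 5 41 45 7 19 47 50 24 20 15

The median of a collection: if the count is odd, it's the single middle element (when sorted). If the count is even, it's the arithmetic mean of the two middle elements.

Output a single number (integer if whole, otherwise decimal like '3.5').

Answer: 27.5

Derivation:
Step 1: insert 31 -> lo=[31] (size 1, max 31) hi=[] (size 0) -> median=31
Step 2: insert 49 -> lo=[31] (size 1, max 31) hi=[49] (size 1, min 49) -> median=40
Step 3: insert 5 -> lo=[5, 31] (size 2, max 31) hi=[49] (size 1, min 49) -> median=31
Step 4: insert 41 -> lo=[5, 31] (size 2, max 31) hi=[41, 49] (size 2, min 41) -> median=36
Step 5: insert 45 -> lo=[5, 31, 41] (size 3, max 41) hi=[45, 49] (size 2, min 45) -> median=41
Step 6: insert 7 -> lo=[5, 7, 31] (size 3, max 31) hi=[41, 45, 49] (size 3, min 41) -> median=36
Step 7: insert 19 -> lo=[5, 7, 19, 31] (size 4, max 31) hi=[41, 45, 49] (size 3, min 41) -> median=31
Step 8: insert 47 -> lo=[5, 7, 19, 31] (size 4, max 31) hi=[41, 45, 47, 49] (size 4, min 41) -> median=36
Step 9: insert 50 -> lo=[5, 7, 19, 31, 41] (size 5, max 41) hi=[45, 47, 49, 50] (size 4, min 45) -> median=41
Step 10: insert 24 -> lo=[5, 7, 19, 24, 31] (size 5, max 31) hi=[41, 45, 47, 49, 50] (size 5, min 41) -> median=36
Step 11: insert 20 -> lo=[5, 7, 19, 20, 24, 31] (size 6, max 31) hi=[41, 45, 47, 49, 50] (size 5, min 41) -> median=31
Step 12: insert 15 -> lo=[5, 7, 15, 19, 20, 24] (size 6, max 24) hi=[31, 41, 45, 47, 49, 50] (size 6, min 31) -> median=27.5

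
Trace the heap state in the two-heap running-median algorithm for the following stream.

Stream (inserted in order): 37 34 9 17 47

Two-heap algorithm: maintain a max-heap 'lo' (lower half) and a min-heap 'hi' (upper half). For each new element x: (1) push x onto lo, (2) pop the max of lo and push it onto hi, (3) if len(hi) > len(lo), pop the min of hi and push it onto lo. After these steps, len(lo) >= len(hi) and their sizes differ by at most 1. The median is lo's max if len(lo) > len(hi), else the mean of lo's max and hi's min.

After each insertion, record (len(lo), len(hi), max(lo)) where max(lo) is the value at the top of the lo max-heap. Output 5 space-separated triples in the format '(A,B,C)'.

Answer: (1,0,37) (1,1,34) (2,1,34) (2,2,17) (3,2,34)

Derivation:
Step 1: insert 37 -> lo=[37] hi=[] -> (len(lo)=1, len(hi)=0, max(lo)=37)
Step 2: insert 34 -> lo=[34] hi=[37] -> (len(lo)=1, len(hi)=1, max(lo)=34)
Step 3: insert 9 -> lo=[9, 34] hi=[37] -> (len(lo)=2, len(hi)=1, max(lo)=34)
Step 4: insert 17 -> lo=[9, 17] hi=[34, 37] -> (len(lo)=2, len(hi)=2, max(lo)=17)
Step 5: insert 47 -> lo=[9, 17, 34] hi=[37, 47] -> (len(lo)=3, len(hi)=2, max(lo)=34)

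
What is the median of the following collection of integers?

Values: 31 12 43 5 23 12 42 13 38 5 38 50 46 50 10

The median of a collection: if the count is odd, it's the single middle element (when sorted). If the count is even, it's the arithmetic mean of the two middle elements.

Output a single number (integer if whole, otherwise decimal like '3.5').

Step 1: insert 31 -> lo=[31] (size 1, max 31) hi=[] (size 0) -> median=31
Step 2: insert 12 -> lo=[12] (size 1, max 12) hi=[31] (size 1, min 31) -> median=21.5
Step 3: insert 43 -> lo=[12, 31] (size 2, max 31) hi=[43] (size 1, min 43) -> median=31
Step 4: insert 5 -> lo=[5, 12] (size 2, max 12) hi=[31, 43] (size 2, min 31) -> median=21.5
Step 5: insert 23 -> lo=[5, 12, 23] (size 3, max 23) hi=[31, 43] (size 2, min 31) -> median=23
Step 6: insert 12 -> lo=[5, 12, 12] (size 3, max 12) hi=[23, 31, 43] (size 3, min 23) -> median=17.5
Step 7: insert 42 -> lo=[5, 12, 12, 23] (size 4, max 23) hi=[31, 42, 43] (size 3, min 31) -> median=23
Step 8: insert 13 -> lo=[5, 12, 12, 13] (size 4, max 13) hi=[23, 31, 42, 43] (size 4, min 23) -> median=18
Step 9: insert 38 -> lo=[5, 12, 12, 13, 23] (size 5, max 23) hi=[31, 38, 42, 43] (size 4, min 31) -> median=23
Step 10: insert 5 -> lo=[5, 5, 12, 12, 13] (size 5, max 13) hi=[23, 31, 38, 42, 43] (size 5, min 23) -> median=18
Step 11: insert 38 -> lo=[5, 5, 12, 12, 13, 23] (size 6, max 23) hi=[31, 38, 38, 42, 43] (size 5, min 31) -> median=23
Step 12: insert 50 -> lo=[5, 5, 12, 12, 13, 23] (size 6, max 23) hi=[31, 38, 38, 42, 43, 50] (size 6, min 31) -> median=27
Step 13: insert 46 -> lo=[5, 5, 12, 12, 13, 23, 31] (size 7, max 31) hi=[38, 38, 42, 43, 46, 50] (size 6, min 38) -> median=31
Step 14: insert 50 -> lo=[5, 5, 12, 12, 13, 23, 31] (size 7, max 31) hi=[38, 38, 42, 43, 46, 50, 50] (size 7, min 38) -> median=34.5
Step 15: insert 10 -> lo=[5, 5, 10, 12, 12, 13, 23, 31] (size 8, max 31) hi=[38, 38, 42, 43, 46, 50, 50] (size 7, min 38) -> median=31

Answer: 31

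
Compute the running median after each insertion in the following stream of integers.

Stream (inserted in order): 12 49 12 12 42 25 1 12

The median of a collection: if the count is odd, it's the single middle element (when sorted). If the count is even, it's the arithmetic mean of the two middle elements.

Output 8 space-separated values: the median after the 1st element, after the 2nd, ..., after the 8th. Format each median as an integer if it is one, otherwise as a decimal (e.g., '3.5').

Answer: 12 30.5 12 12 12 18.5 12 12

Derivation:
Step 1: insert 12 -> lo=[12] (size 1, max 12) hi=[] (size 0) -> median=12
Step 2: insert 49 -> lo=[12] (size 1, max 12) hi=[49] (size 1, min 49) -> median=30.5
Step 3: insert 12 -> lo=[12, 12] (size 2, max 12) hi=[49] (size 1, min 49) -> median=12
Step 4: insert 12 -> lo=[12, 12] (size 2, max 12) hi=[12, 49] (size 2, min 12) -> median=12
Step 5: insert 42 -> lo=[12, 12, 12] (size 3, max 12) hi=[42, 49] (size 2, min 42) -> median=12
Step 6: insert 25 -> lo=[12, 12, 12] (size 3, max 12) hi=[25, 42, 49] (size 3, min 25) -> median=18.5
Step 7: insert 1 -> lo=[1, 12, 12, 12] (size 4, max 12) hi=[25, 42, 49] (size 3, min 25) -> median=12
Step 8: insert 12 -> lo=[1, 12, 12, 12] (size 4, max 12) hi=[12, 25, 42, 49] (size 4, min 12) -> median=12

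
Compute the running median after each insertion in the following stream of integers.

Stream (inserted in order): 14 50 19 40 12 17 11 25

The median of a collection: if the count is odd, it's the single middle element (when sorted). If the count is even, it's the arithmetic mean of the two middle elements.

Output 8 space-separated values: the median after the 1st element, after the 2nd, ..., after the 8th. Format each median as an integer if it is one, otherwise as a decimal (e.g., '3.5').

Step 1: insert 14 -> lo=[14] (size 1, max 14) hi=[] (size 0) -> median=14
Step 2: insert 50 -> lo=[14] (size 1, max 14) hi=[50] (size 1, min 50) -> median=32
Step 3: insert 19 -> lo=[14, 19] (size 2, max 19) hi=[50] (size 1, min 50) -> median=19
Step 4: insert 40 -> lo=[14, 19] (size 2, max 19) hi=[40, 50] (size 2, min 40) -> median=29.5
Step 5: insert 12 -> lo=[12, 14, 19] (size 3, max 19) hi=[40, 50] (size 2, min 40) -> median=19
Step 6: insert 17 -> lo=[12, 14, 17] (size 3, max 17) hi=[19, 40, 50] (size 3, min 19) -> median=18
Step 7: insert 11 -> lo=[11, 12, 14, 17] (size 4, max 17) hi=[19, 40, 50] (size 3, min 19) -> median=17
Step 8: insert 25 -> lo=[11, 12, 14, 17] (size 4, max 17) hi=[19, 25, 40, 50] (size 4, min 19) -> median=18

Answer: 14 32 19 29.5 19 18 17 18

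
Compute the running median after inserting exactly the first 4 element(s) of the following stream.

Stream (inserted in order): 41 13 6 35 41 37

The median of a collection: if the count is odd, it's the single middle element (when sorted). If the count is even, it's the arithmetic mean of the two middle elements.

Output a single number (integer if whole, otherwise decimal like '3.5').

Answer: 24

Derivation:
Step 1: insert 41 -> lo=[41] (size 1, max 41) hi=[] (size 0) -> median=41
Step 2: insert 13 -> lo=[13] (size 1, max 13) hi=[41] (size 1, min 41) -> median=27
Step 3: insert 6 -> lo=[6, 13] (size 2, max 13) hi=[41] (size 1, min 41) -> median=13
Step 4: insert 35 -> lo=[6, 13] (size 2, max 13) hi=[35, 41] (size 2, min 35) -> median=24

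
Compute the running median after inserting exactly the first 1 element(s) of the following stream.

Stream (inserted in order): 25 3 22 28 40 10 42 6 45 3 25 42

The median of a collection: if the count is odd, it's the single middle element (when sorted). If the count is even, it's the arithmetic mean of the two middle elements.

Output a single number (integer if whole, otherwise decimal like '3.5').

Answer: 25

Derivation:
Step 1: insert 25 -> lo=[25] (size 1, max 25) hi=[] (size 0) -> median=25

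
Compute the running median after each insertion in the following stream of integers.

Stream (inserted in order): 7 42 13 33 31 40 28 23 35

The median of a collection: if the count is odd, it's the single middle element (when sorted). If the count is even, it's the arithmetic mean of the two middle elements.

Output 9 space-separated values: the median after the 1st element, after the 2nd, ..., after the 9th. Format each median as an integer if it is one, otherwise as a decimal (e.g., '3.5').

Step 1: insert 7 -> lo=[7] (size 1, max 7) hi=[] (size 0) -> median=7
Step 2: insert 42 -> lo=[7] (size 1, max 7) hi=[42] (size 1, min 42) -> median=24.5
Step 3: insert 13 -> lo=[7, 13] (size 2, max 13) hi=[42] (size 1, min 42) -> median=13
Step 4: insert 33 -> lo=[7, 13] (size 2, max 13) hi=[33, 42] (size 2, min 33) -> median=23
Step 5: insert 31 -> lo=[7, 13, 31] (size 3, max 31) hi=[33, 42] (size 2, min 33) -> median=31
Step 6: insert 40 -> lo=[7, 13, 31] (size 3, max 31) hi=[33, 40, 42] (size 3, min 33) -> median=32
Step 7: insert 28 -> lo=[7, 13, 28, 31] (size 4, max 31) hi=[33, 40, 42] (size 3, min 33) -> median=31
Step 8: insert 23 -> lo=[7, 13, 23, 28] (size 4, max 28) hi=[31, 33, 40, 42] (size 4, min 31) -> median=29.5
Step 9: insert 35 -> lo=[7, 13, 23, 28, 31] (size 5, max 31) hi=[33, 35, 40, 42] (size 4, min 33) -> median=31

Answer: 7 24.5 13 23 31 32 31 29.5 31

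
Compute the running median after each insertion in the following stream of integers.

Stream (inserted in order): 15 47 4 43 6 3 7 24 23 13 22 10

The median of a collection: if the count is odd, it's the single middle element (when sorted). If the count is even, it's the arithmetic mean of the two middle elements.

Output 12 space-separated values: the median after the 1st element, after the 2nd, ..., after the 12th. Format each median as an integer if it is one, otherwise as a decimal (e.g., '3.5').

Step 1: insert 15 -> lo=[15] (size 1, max 15) hi=[] (size 0) -> median=15
Step 2: insert 47 -> lo=[15] (size 1, max 15) hi=[47] (size 1, min 47) -> median=31
Step 3: insert 4 -> lo=[4, 15] (size 2, max 15) hi=[47] (size 1, min 47) -> median=15
Step 4: insert 43 -> lo=[4, 15] (size 2, max 15) hi=[43, 47] (size 2, min 43) -> median=29
Step 5: insert 6 -> lo=[4, 6, 15] (size 3, max 15) hi=[43, 47] (size 2, min 43) -> median=15
Step 6: insert 3 -> lo=[3, 4, 6] (size 3, max 6) hi=[15, 43, 47] (size 3, min 15) -> median=10.5
Step 7: insert 7 -> lo=[3, 4, 6, 7] (size 4, max 7) hi=[15, 43, 47] (size 3, min 15) -> median=7
Step 8: insert 24 -> lo=[3, 4, 6, 7] (size 4, max 7) hi=[15, 24, 43, 47] (size 4, min 15) -> median=11
Step 9: insert 23 -> lo=[3, 4, 6, 7, 15] (size 5, max 15) hi=[23, 24, 43, 47] (size 4, min 23) -> median=15
Step 10: insert 13 -> lo=[3, 4, 6, 7, 13] (size 5, max 13) hi=[15, 23, 24, 43, 47] (size 5, min 15) -> median=14
Step 11: insert 22 -> lo=[3, 4, 6, 7, 13, 15] (size 6, max 15) hi=[22, 23, 24, 43, 47] (size 5, min 22) -> median=15
Step 12: insert 10 -> lo=[3, 4, 6, 7, 10, 13] (size 6, max 13) hi=[15, 22, 23, 24, 43, 47] (size 6, min 15) -> median=14

Answer: 15 31 15 29 15 10.5 7 11 15 14 15 14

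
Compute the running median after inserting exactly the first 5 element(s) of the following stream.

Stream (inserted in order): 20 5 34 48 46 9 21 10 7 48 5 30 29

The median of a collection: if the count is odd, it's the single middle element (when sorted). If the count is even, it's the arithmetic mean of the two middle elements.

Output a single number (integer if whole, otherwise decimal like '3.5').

Answer: 34

Derivation:
Step 1: insert 20 -> lo=[20] (size 1, max 20) hi=[] (size 0) -> median=20
Step 2: insert 5 -> lo=[5] (size 1, max 5) hi=[20] (size 1, min 20) -> median=12.5
Step 3: insert 34 -> lo=[5, 20] (size 2, max 20) hi=[34] (size 1, min 34) -> median=20
Step 4: insert 48 -> lo=[5, 20] (size 2, max 20) hi=[34, 48] (size 2, min 34) -> median=27
Step 5: insert 46 -> lo=[5, 20, 34] (size 3, max 34) hi=[46, 48] (size 2, min 46) -> median=34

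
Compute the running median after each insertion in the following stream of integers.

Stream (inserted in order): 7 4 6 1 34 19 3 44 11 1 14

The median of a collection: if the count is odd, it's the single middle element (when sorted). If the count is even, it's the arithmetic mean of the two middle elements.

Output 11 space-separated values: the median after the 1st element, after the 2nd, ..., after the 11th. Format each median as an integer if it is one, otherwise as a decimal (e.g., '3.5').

Answer: 7 5.5 6 5 6 6.5 6 6.5 7 6.5 7

Derivation:
Step 1: insert 7 -> lo=[7] (size 1, max 7) hi=[] (size 0) -> median=7
Step 2: insert 4 -> lo=[4] (size 1, max 4) hi=[7] (size 1, min 7) -> median=5.5
Step 3: insert 6 -> lo=[4, 6] (size 2, max 6) hi=[7] (size 1, min 7) -> median=6
Step 4: insert 1 -> lo=[1, 4] (size 2, max 4) hi=[6, 7] (size 2, min 6) -> median=5
Step 5: insert 34 -> lo=[1, 4, 6] (size 3, max 6) hi=[7, 34] (size 2, min 7) -> median=6
Step 6: insert 19 -> lo=[1, 4, 6] (size 3, max 6) hi=[7, 19, 34] (size 3, min 7) -> median=6.5
Step 7: insert 3 -> lo=[1, 3, 4, 6] (size 4, max 6) hi=[7, 19, 34] (size 3, min 7) -> median=6
Step 8: insert 44 -> lo=[1, 3, 4, 6] (size 4, max 6) hi=[7, 19, 34, 44] (size 4, min 7) -> median=6.5
Step 9: insert 11 -> lo=[1, 3, 4, 6, 7] (size 5, max 7) hi=[11, 19, 34, 44] (size 4, min 11) -> median=7
Step 10: insert 1 -> lo=[1, 1, 3, 4, 6] (size 5, max 6) hi=[7, 11, 19, 34, 44] (size 5, min 7) -> median=6.5
Step 11: insert 14 -> lo=[1, 1, 3, 4, 6, 7] (size 6, max 7) hi=[11, 14, 19, 34, 44] (size 5, min 11) -> median=7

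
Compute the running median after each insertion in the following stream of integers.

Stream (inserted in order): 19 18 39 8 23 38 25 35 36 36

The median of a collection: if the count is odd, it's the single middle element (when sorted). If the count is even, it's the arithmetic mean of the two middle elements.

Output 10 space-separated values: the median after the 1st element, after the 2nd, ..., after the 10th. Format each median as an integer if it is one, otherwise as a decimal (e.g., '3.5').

Answer: 19 18.5 19 18.5 19 21 23 24 25 30

Derivation:
Step 1: insert 19 -> lo=[19] (size 1, max 19) hi=[] (size 0) -> median=19
Step 2: insert 18 -> lo=[18] (size 1, max 18) hi=[19] (size 1, min 19) -> median=18.5
Step 3: insert 39 -> lo=[18, 19] (size 2, max 19) hi=[39] (size 1, min 39) -> median=19
Step 4: insert 8 -> lo=[8, 18] (size 2, max 18) hi=[19, 39] (size 2, min 19) -> median=18.5
Step 5: insert 23 -> lo=[8, 18, 19] (size 3, max 19) hi=[23, 39] (size 2, min 23) -> median=19
Step 6: insert 38 -> lo=[8, 18, 19] (size 3, max 19) hi=[23, 38, 39] (size 3, min 23) -> median=21
Step 7: insert 25 -> lo=[8, 18, 19, 23] (size 4, max 23) hi=[25, 38, 39] (size 3, min 25) -> median=23
Step 8: insert 35 -> lo=[8, 18, 19, 23] (size 4, max 23) hi=[25, 35, 38, 39] (size 4, min 25) -> median=24
Step 9: insert 36 -> lo=[8, 18, 19, 23, 25] (size 5, max 25) hi=[35, 36, 38, 39] (size 4, min 35) -> median=25
Step 10: insert 36 -> lo=[8, 18, 19, 23, 25] (size 5, max 25) hi=[35, 36, 36, 38, 39] (size 5, min 35) -> median=30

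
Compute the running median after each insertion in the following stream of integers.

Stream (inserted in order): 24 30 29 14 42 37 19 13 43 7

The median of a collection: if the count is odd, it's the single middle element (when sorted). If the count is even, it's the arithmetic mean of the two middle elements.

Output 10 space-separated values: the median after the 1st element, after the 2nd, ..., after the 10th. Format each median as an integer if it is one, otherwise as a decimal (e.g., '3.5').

Answer: 24 27 29 26.5 29 29.5 29 26.5 29 26.5

Derivation:
Step 1: insert 24 -> lo=[24] (size 1, max 24) hi=[] (size 0) -> median=24
Step 2: insert 30 -> lo=[24] (size 1, max 24) hi=[30] (size 1, min 30) -> median=27
Step 3: insert 29 -> lo=[24, 29] (size 2, max 29) hi=[30] (size 1, min 30) -> median=29
Step 4: insert 14 -> lo=[14, 24] (size 2, max 24) hi=[29, 30] (size 2, min 29) -> median=26.5
Step 5: insert 42 -> lo=[14, 24, 29] (size 3, max 29) hi=[30, 42] (size 2, min 30) -> median=29
Step 6: insert 37 -> lo=[14, 24, 29] (size 3, max 29) hi=[30, 37, 42] (size 3, min 30) -> median=29.5
Step 7: insert 19 -> lo=[14, 19, 24, 29] (size 4, max 29) hi=[30, 37, 42] (size 3, min 30) -> median=29
Step 8: insert 13 -> lo=[13, 14, 19, 24] (size 4, max 24) hi=[29, 30, 37, 42] (size 4, min 29) -> median=26.5
Step 9: insert 43 -> lo=[13, 14, 19, 24, 29] (size 5, max 29) hi=[30, 37, 42, 43] (size 4, min 30) -> median=29
Step 10: insert 7 -> lo=[7, 13, 14, 19, 24] (size 5, max 24) hi=[29, 30, 37, 42, 43] (size 5, min 29) -> median=26.5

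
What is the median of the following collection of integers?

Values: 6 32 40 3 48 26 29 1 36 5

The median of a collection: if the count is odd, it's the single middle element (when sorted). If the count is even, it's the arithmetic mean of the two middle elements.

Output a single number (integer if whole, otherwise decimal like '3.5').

Answer: 27.5

Derivation:
Step 1: insert 6 -> lo=[6] (size 1, max 6) hi=[] (size 0) -> median=6
Step 2: insert 32 -> lo=[6] (size 1, max 6) hi=[32] (size 1, min 32) -> median=19
Step 3: insert 40 -> lo=[6, 32] (size 2, max 32) hi=[40] (size 1, min 40) -> median=32
Step 4: insert 3 -> lo=[3, 6] (size 2, max 6) hi=[32, 40] (size 2, min 32) -> median=19
Step 5: insert 48 -> lo=[3, 6, 32] (size 3, max 32) hi=[40, 48] (size 2, min 40) -> median=32
Step 6: insert 26 -> lo=[3, 6, 26] (size 3, max 26) hi=[32, 40, 48] (size 3, min 32) -> median=29
Step 7: insert 29 -> lo=[3, 6, 26, 29] (size 4, max 29) hi=[32, 40, 48] (size 3, min 32) -> median=29
Step 8: insert 1 -> lo=[1, 3, 6, 26] (size 4, max 26) hi=[29, 32, 40, 48] (size 4, min 29) -> median=27.5
Step 9: insert 36 -> lo=[1, 3, 6, 26, 29] (size 5, max 29) hi=[32, 36, 40, 48] (size 4, min 32) -> median=29
Step 10: insert 5 -> lo=[1, 3, 5, 6, 26] (size 5, max 26) hi=[29, 32, 36, 40, 48] (size 5, min 29) -> median=27.5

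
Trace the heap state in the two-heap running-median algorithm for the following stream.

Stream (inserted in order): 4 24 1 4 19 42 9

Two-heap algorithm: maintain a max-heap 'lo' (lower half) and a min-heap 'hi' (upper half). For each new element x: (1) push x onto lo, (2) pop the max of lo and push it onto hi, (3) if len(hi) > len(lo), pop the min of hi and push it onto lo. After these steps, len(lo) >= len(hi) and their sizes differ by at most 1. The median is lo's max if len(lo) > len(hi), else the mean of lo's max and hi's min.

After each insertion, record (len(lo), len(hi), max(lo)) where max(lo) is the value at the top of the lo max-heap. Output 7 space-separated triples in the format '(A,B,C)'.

Step 1: insert 4 -> lo=[4] hi=[] -> (len(lo)=1, len(hi)=0, max(lo)=4)
Step 2: insert 24 -> lo=[4] hi=[24] -> (len(lo)=1, len(hi)=1, max(lo)=4)
Step 3: insert 1 -> lo=[1, 4] hi=[24] -> (len(lo)=2, len(hi)=1, max(lo)=4)
Step 4: insert 4 -> lo=[1, 4] hi=[4, 24] -> (len(lo)=2, len(hi)=2, max(lo)=4)
Step 5: insert 19 -> lo=[1, 4, 4] hi=[19, 24] -> (len(lo)=3, len(hi)=2, max(lo)=4)
Step 6: insert 42 -> lo=[1, 4, 4] hi=[19, 24, 42] -> (len(lo)=3, len(hi)=3, max(lo)=4)
Step 7: insert 9 -> lo=[1, 4, 4, 9] hi=[19, 24, 42] -> (len(lo)=4, len(hi)=3, max(lo)=9)

Answer: (1,0,4) (1,1,4) (2,1,4) (2,2,4) (3,2,4) (3,3,4) (4,3,9)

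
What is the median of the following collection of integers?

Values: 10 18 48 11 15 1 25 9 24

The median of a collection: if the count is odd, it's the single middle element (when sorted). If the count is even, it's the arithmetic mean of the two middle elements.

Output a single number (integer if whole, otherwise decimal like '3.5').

Answer: 15

Derivation:
Step 1: insert 10 -> lo=[10] (size 1, max 10) hi=[] (size 0) -> median=10
Step 2: insert 18 -> lo=[10] (size 1, max 10) hi=[18] (size 1, min 18) -> median=14
Step 3: insert 48 -> lo=[10, 18] (size 2, max 18) hi=[48] (size 1, min 48) -> median=18
Step 4: insert 11 -> lo=[10, 11] (size 2, max 11) hi=[18, 48] (size 2, min 18) -> median=14.5
Step 5: insert 15 -> lo=[10, 11, 15] (size 3, max 15) hi=[18, 48] (size 2, min 18) -> median=15
Step 6: insert 1 -> lo=[1, 10, 11] (size 3, max 11) hi=[15, 18, 48] (size 3, min 15) -> median=13
Step 7: insert 25 -> lo=[1, 10, 11, 15] (size 4, max 15) hi=[18, 25, 48] (size 3, min 18) -> median=15
Step 8: insert 9 -> lo=[1, 9, 10, 11] (size 4, max 11) hi=[15, 18, 25, 48] (size 4, min 15) -> median=13
Step 9: insert 24 -> lo=[1, 9, 10, 11, 15] (size 5, max 15) hi=[18, 24, 25, 48] (size 4, min 18) -> median=15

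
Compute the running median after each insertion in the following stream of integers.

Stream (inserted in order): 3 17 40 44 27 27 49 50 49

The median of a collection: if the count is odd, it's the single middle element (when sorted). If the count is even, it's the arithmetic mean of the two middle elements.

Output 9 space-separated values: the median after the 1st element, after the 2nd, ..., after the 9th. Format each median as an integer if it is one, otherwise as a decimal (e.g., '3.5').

Step 1: insert 3 -> lo=[3] (size 1, max 3) hi=[] (size 0) -> median=3
Step 2: insert 17 -> lo=[3] (size 1, max 3) hi=[17] (size 1, min 17) -> median=10
Step 3: insert 40 -> lo=[3, 17] (size 2, max 17) hi=[40] (size 1, min 40) -> median=17
Step 4: insert 44 -> lo=[3, 17] (size 2, max 17) hi=[40, 44] (size 2, min 40) -> median=28.5
Step 5: insert 27 -> lo=[3, 17, 27] (size 3, max 27) hi=[40, 44] (size 2, min 40) -> median=27
Step 6: insert 27 -> lo=[3, 17, 27] (size 3, max 27) hi=[27, 40, 44] (size 3, min 27) -> median=27
Step 7: insert 49 -> lo=[3, 17, 27, 27] (size 4, max 27) hi=[40, 44, 49] (size 3, min 40) -> median=27
Step 8: insert 50 -> lo=[3, 17, 27, 27] (size 4, max 27) hi=[40, 44, 49, 50] (size 4, min 40) -> median=33.5
Step 9: insert 49 -> lo=[3, 17, 27, 27, 40] (size 5, max 40) hi=[44, 49, 49, 50] (size 4, min 44) -> median=40

Answer: 3 10 17 28.5 27 27 27 33.5 40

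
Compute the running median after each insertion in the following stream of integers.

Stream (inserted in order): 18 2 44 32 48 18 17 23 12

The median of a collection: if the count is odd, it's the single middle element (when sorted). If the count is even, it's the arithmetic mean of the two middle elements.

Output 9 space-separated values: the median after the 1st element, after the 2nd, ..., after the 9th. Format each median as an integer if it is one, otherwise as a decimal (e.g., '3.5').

Step 1: insert 18 -> lo=[18] (size 1, max 18) hi=[] (size 0) -> median=18
Step 2: insert 2 -> lo=[2] (size 1, max 2) hi=[18] (size 1, min 18) -> median=10
Step 3: insert 44 -> lo=[2, 18] (size 2, max 18) hi=[44] (size 1, min 44) -> median=18
Step 4: insert 32 -> lo=[2, 18] (size 2, max 18) hi=[32, 44] (size 2, min 32) -> median=25
Step 5: insert 48 -> lo=[2, 18, 32] (size 3, max 32) hi=[44, 48] (size 2, min 44) -> median=32
Step 6: insert 18 -> lo=[2, 18, 18] (size 3, max 18) hi=[32, 44, 48] (size 3, min 32) -> median=25
Step 7: insert 17 -> lo=[2, 17, 18, 18] (size 4, max 18) hi=[32, 44, 48] (size 3, min 32) -> median=18
Step 8: insert 23 -> lo=[2, 17, 18, 18] (size 4, max 18) hi=[23, 32, 44, 48] (size 4, min 23) -> median=20.5
Step 9: insert 12 -> lo=[2, 12, 17, 18, 18] (size 5, max 18) hi=[23, 32, 44, 48] (size 4, min 23) -> median=18

Answer: 18 10 18 25 32 25 18 20.5 18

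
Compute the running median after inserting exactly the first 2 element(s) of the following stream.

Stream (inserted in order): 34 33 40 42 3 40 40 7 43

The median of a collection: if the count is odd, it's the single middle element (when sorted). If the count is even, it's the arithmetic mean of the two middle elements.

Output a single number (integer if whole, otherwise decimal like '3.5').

Step 1: insert 34 -> lo=[34] (size 1, max 34) hi=[] (size 0) -> median=34
Step 2: insert 33 -> lo=[33] (size 1, max 33) hi=[34] (size 1, min 34) -> median=33.5

Answer: 33.5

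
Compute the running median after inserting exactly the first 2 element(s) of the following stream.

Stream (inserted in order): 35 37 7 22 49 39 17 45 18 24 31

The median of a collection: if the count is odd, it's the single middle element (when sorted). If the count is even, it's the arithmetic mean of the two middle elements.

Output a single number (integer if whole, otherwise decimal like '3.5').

Answer: 36

Derivation:
Step 1: insert 35 -> lo=[35] (size 1, max 35) hi=[] (size 0) -> median=35
Step 2: insert 37 -> lo=[35] (size 1, max 35) hi=[37] (size 1, min 37) -> median=36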